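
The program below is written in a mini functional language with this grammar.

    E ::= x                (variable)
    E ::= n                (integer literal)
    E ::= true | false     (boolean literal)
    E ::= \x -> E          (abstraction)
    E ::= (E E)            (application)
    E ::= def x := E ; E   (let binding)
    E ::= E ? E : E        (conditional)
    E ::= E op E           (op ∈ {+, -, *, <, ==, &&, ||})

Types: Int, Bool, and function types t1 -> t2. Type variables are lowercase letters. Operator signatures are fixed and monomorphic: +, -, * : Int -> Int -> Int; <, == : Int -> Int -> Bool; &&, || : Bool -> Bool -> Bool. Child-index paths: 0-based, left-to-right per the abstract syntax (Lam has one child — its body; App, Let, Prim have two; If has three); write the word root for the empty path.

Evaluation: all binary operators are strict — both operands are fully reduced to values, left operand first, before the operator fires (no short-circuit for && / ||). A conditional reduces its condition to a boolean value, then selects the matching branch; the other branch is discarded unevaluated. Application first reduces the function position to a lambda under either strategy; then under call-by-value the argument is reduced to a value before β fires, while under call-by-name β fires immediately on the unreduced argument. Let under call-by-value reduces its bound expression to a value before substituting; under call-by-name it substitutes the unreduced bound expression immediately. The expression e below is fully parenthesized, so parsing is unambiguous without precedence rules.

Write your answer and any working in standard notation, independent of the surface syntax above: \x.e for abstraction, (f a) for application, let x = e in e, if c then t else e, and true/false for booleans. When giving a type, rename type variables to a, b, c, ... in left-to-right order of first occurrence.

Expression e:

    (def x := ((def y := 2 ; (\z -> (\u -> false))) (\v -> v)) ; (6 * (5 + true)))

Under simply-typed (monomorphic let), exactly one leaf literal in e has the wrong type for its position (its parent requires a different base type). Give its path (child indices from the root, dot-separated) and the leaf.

Answer: 1.1.1 : true

Trace:
let y : Int
\u._ : b -> Bool
\z._ : a -> b -> Bool
v : c
\v._ : c -> c
  unify a -> b -> Bool ~ (c -> c) -> d
  unify a ~ c -> c
  unify b -> Bool ~ d
_ _ : b -> Bool
let x : b -> Bool
  unify Int ~ Int
  unify Int ~ Int
  unify Bool ~ Int
  FAIL: mismatch Bool ~ Int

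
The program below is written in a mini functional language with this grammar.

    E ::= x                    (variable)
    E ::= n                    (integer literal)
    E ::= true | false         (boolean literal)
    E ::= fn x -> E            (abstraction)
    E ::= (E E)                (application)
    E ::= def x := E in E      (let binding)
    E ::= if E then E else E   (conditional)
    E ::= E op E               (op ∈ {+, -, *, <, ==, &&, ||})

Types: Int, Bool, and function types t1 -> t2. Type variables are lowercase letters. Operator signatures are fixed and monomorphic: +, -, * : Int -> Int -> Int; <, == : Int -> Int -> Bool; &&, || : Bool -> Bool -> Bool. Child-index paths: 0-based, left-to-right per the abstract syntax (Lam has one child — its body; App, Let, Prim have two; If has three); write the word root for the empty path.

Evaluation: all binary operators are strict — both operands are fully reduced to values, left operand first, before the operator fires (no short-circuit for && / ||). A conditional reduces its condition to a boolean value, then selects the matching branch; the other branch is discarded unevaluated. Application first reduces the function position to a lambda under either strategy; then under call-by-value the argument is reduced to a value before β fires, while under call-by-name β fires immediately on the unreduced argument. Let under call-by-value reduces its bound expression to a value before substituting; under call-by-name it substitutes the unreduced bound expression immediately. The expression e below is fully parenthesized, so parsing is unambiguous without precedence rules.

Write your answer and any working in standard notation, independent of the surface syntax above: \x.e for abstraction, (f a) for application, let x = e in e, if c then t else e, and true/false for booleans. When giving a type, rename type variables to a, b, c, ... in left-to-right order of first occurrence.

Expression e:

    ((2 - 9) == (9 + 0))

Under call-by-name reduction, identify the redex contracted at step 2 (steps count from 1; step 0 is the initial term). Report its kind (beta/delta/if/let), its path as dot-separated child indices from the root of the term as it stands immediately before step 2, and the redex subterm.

Answer: delta at 1 : (9 + 0)

Derivation:
step 0: ((2 - 9) == (9 + 0))
step 1: [delta@0] (-7 == (9 + 0))
step 2: [delta@1] (-7 == 9)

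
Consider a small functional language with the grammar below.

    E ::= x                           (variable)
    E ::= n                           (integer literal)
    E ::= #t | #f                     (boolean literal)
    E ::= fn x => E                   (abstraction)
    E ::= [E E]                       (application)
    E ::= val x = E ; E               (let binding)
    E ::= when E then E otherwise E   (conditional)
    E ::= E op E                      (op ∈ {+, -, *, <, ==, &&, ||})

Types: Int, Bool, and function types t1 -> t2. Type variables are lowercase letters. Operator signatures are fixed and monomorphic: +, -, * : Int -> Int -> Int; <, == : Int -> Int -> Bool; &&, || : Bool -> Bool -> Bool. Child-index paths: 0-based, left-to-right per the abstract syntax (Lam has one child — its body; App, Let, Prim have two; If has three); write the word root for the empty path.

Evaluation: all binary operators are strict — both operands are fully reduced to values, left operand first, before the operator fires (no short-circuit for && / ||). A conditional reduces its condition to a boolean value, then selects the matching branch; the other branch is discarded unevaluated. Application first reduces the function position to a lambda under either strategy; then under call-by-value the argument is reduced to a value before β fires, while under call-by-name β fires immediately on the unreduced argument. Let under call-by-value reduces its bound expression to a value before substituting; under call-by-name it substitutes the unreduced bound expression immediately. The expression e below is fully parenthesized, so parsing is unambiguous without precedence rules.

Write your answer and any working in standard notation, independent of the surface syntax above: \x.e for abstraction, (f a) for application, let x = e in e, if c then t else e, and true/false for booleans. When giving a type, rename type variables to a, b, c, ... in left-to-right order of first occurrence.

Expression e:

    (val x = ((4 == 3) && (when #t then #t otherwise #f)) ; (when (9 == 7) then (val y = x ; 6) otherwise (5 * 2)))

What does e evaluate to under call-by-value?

Derivation:
step 0: (let x = ((4 == 3) && (if true then true else false)) in (if (9 == 7) then (let y = x in 6) else (5 * 2)))
step 1: [delta@0.0] (let x = (false && (if true then true else false)) in (if (9 == 7) then (let y = x in 6) else (5 * 2)))
step 2: [if@0.1] (let x = (false && true) in (if (9 == 7) then (let y = x in 6) else (5 * 2)))
step 3: [delta@0] (let x = false in (if (9 == 7) then (let y = x in 6) else (5 * 2)))
step 4: [let@root] (if (9 == 7) then (let y = false in 6) else (5 * 2))
step 5: [delta@0] (if false then (let y = false in 6) else (5 * 2))
step 6: [if@root] (5 * 2)
step 7: [delta@root] 10

Answer: 10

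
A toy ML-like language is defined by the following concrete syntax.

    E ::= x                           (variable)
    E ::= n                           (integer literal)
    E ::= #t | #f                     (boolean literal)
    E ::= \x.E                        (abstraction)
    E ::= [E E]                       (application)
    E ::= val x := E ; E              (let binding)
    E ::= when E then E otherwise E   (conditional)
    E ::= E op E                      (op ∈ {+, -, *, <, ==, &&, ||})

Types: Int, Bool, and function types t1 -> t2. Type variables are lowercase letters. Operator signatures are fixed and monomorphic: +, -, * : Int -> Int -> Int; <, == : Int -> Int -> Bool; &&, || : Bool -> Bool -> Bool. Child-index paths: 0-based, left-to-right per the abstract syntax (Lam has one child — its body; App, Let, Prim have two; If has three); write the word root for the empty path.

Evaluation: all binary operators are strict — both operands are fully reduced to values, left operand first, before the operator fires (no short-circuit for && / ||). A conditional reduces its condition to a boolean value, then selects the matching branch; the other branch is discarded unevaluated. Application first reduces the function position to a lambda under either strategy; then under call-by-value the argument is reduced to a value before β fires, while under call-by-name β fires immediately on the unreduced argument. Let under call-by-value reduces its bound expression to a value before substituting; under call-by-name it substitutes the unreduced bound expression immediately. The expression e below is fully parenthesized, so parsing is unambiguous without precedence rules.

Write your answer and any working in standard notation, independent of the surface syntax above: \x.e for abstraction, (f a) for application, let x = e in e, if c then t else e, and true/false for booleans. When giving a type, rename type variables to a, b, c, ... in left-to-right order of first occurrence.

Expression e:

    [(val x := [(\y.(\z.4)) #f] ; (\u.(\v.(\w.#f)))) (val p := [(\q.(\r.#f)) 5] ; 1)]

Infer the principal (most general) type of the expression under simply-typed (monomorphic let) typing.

Trace:
\z._ : b -> Int
\y._ : a -> b -> Int
  unify a -> b -> Int ~ Bool -> c
  unify a ~ Bool
  unify b -> Int ~ c
_ _ : b -> Int
let x : b -> Int
\w._ : f -> Bool
\v._ : e -> f -> Bool
\u._ : d -> e -> f -> Bool
\r._ : h -> Bool
\q._ : g -> h -> Bool
  unify g -> h -> Bool ~ Int -> i
  unify g ~ Int
  unify h -> Bool ~ i
_ _ : h -> Bool
let p : h -> Bool
  unify d -> e -> f -> Bool ~ Int -> j
  unify d ~ Int
  unify e -> f -> Bool ~ j
_ _ : e -> f -> Bool

Answer: a -> b -> Bool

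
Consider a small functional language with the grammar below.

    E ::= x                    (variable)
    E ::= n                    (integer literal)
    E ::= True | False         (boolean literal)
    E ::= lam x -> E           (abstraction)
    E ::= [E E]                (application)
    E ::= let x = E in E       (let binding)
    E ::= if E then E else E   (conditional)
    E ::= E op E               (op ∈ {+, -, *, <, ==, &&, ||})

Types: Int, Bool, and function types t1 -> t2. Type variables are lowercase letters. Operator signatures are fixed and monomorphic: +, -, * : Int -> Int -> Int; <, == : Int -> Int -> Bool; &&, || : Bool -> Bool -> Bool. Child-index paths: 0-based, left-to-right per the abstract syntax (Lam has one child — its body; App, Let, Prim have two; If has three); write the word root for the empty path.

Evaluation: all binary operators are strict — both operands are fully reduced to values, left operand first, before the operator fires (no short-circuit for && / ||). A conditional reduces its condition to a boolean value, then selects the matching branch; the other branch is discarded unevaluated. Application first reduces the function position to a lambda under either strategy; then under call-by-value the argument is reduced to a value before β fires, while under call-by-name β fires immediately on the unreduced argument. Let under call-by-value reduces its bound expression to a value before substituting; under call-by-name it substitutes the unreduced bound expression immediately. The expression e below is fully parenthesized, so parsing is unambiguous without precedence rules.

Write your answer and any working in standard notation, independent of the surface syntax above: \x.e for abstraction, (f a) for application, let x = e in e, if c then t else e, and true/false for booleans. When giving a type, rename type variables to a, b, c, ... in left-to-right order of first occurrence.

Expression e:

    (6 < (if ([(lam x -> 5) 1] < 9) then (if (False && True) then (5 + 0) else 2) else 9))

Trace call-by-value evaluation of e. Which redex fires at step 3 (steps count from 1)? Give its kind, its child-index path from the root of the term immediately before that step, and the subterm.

Working:
step 0: (6 < (if (((\x.5) 1) < 9) then (if (false && true) then (5 + 0) else 2) else 9))
step 1: [beta@1.0.0] (6 < (if (5 < 9) then (if (false && true) then (5 + 0) else 2) else 9))
step 2: [delta@1.0] (6 < (if true then (if (false && true) then (5 + 0) else 2) else 9))
step 3: [if@1] (6 < (if (false && true) then (5 + 0) else 2))

Answer: if at 1 : (if true then (if (false && true) then (5 + 0) else 2) else 9)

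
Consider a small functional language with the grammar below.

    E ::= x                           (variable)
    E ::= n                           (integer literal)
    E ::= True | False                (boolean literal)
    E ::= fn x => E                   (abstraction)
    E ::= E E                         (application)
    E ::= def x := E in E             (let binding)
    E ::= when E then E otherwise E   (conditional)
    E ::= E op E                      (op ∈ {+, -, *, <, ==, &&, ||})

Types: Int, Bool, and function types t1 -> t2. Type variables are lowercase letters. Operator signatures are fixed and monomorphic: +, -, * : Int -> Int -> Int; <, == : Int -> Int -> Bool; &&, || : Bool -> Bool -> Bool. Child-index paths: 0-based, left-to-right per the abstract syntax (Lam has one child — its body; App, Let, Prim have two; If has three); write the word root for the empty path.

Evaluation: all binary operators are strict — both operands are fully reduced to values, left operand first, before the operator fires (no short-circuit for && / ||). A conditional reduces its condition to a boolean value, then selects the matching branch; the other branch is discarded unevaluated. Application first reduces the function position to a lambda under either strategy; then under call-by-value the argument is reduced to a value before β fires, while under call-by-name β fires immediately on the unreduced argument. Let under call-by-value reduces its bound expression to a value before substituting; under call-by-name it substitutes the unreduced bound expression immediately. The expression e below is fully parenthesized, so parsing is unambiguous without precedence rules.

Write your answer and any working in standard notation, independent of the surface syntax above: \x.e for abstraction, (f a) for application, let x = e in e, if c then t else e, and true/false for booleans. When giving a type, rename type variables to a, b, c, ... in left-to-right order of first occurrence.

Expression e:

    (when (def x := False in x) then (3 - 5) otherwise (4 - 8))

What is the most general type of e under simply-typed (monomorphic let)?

Trace:
let x : Bool
x : Bool
  unify Bool ~ Bool
  unify Int ~ Int
  unify Int ~ Int
  unify Int ~ Int
  unify Int ~ Int
  unify Int ~ Int

Answer: Int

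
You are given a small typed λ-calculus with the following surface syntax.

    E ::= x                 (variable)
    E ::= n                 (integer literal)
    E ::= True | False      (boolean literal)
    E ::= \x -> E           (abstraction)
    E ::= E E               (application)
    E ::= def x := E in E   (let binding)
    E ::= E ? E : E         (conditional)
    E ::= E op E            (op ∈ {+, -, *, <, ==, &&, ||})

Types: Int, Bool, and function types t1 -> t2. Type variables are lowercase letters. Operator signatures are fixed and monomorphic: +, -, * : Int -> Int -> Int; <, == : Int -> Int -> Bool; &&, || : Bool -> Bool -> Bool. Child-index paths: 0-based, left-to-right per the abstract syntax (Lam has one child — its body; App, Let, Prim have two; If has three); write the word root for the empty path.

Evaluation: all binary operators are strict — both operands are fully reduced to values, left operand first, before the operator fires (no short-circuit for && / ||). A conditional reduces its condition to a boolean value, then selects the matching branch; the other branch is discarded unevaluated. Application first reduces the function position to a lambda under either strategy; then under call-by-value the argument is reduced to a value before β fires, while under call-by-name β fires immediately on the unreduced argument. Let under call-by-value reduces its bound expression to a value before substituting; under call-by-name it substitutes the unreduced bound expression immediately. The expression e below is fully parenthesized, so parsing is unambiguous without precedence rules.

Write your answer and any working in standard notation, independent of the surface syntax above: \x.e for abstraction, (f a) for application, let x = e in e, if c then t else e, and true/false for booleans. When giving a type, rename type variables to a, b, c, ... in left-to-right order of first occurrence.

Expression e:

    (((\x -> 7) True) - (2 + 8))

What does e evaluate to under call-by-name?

Trace:
step 0: (((\x.7) true) - (2 + 8))
step 1: [beta@0] (7 - (2 + 8))
step 2: [delta@1] (7 - 10)
step 3: [delta@root] -3

Answer: -3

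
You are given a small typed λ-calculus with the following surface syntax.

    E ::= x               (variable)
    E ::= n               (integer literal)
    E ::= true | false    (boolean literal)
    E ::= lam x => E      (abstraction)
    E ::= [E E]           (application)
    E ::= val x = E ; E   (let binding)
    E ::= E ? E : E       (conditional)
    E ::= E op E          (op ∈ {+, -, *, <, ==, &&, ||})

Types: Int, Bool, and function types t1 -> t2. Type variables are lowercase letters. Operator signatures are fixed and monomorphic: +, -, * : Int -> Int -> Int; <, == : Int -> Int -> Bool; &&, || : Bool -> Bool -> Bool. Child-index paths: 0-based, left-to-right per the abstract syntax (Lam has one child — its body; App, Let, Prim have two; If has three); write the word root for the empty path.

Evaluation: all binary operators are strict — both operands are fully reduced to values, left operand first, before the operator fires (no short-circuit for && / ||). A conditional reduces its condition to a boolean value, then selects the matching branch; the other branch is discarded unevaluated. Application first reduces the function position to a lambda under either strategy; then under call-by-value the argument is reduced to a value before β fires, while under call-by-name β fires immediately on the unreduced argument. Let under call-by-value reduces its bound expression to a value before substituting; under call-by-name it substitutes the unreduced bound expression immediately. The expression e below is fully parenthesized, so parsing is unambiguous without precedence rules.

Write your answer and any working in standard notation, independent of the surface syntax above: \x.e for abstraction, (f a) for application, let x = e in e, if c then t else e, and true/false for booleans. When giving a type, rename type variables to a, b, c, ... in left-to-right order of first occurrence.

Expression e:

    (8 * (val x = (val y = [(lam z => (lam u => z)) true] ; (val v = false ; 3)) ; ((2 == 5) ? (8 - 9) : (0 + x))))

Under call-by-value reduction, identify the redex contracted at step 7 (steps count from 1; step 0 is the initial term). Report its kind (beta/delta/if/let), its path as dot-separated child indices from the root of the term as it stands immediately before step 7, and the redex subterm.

Answer: delta at 1 : (0 + 3)

Working:
step 0: (8 * (let x = (let y = ((\z.(\u.z)) true) in (let v = false in 3)) in (if (2 == 5) then (8 - 9) else (0 + x))))
step 1: [beta@1.0.0] (8 * (let x = (let y = (\u.true) in (let v = false in 3)) in (if (2 == 5) then (8 - 9) else (0 + x))))
step 2: [let@1.0] (8 * (let x = (let v = false in 3) in (if (2 == 5) then (8 - 9) else (0 + x))))
step 3: [let@1.0] (8 * (let x = 3 in (if (2 == 5) then (8 - 9) else (0 + x))))
step 4: [let@1] (8 * (if (2 == 5) then (8 - 9) else (0 + 3)))
step 5: [delta@1.0] (8 * (if false then (8 - 9) else (0 + 3)))
step 6: [if@1] (8 * (0 + 3))
step 7: [delta@1] (8 * 3)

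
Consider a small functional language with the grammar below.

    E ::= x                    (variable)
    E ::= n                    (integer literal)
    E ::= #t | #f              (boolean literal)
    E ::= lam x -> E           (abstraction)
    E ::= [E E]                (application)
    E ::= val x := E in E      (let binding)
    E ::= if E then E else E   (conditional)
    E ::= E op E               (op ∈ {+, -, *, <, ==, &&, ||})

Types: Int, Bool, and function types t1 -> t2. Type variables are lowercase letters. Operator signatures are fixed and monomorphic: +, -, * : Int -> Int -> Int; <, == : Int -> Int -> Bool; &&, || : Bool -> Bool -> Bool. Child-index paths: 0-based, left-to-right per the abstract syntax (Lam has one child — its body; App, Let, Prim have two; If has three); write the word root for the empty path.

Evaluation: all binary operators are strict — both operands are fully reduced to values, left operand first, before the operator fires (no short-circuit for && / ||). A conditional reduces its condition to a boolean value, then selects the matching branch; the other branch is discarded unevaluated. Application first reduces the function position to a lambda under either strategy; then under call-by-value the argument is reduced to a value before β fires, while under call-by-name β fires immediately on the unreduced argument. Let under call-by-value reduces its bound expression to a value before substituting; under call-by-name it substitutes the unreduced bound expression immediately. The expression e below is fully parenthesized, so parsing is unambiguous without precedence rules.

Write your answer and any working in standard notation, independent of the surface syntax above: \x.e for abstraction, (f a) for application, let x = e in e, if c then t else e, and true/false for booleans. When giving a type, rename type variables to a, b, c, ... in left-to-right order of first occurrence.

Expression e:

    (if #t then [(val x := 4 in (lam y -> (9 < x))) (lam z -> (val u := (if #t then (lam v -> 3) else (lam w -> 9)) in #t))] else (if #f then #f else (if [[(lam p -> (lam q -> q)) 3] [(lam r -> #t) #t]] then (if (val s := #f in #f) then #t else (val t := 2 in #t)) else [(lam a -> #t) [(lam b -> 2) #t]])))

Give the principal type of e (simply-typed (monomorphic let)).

Trace:
  unify Bool ~ Bool
let x : Int
  unify Int ~ Int
x : Int
  unify Int ~ Int
\y._ : a -> Bool
  unify Bool ~ Bool
\v._ : c -> Int
\w._ : d -> Int
  unify c -> Int ~ d -> Int
  unify c ~ d
  unify Int ~ Int
let u : d -> Int
\z._ : b -> Bool
  unify a -> Bool ~ (b -> Bool) -> e
  unify a ~ b -> Bool
  unify Bool ~ e
_ _ : Bool
  unify Bool ~ Bool
q : g
\q._ : g -> g
\p._ : f -> g -> g
  unify f -> g -> g ~ Int -> h
  unify f ~ Int
  unify g -> g ~ h
_ _ : g -> g
\r._ : i -> Bool
  unify i -> Bool ~ Bool -> j
  unify i ~ Bool
  unify Bool ~ j
_ _ : Bool
  unify g -> g ~ Bool -> k
  unify g ~ Bool
  unify Bool ~ k
_ _ : Bool
  unify Bool ~ Bool
let s : Bool
  unify Bool ~ Bool
let t : Int
  unify Bool ~ Bool
\a._ : l -> Bool
\b._ : m -> Int
  unify m -> Int ~ Bool -> n
  unify m ~ Bool
  unify Int ~ n
_ _ : Int
  unify l -> Bool ~ Int -> o
  unify l ~ Int
  unify Bool ~ o
_ _ : Bool
  unify Bool ~ Bool
  unify Bool ~ Bool
  unify Bool ~ Bool

Answer: Bool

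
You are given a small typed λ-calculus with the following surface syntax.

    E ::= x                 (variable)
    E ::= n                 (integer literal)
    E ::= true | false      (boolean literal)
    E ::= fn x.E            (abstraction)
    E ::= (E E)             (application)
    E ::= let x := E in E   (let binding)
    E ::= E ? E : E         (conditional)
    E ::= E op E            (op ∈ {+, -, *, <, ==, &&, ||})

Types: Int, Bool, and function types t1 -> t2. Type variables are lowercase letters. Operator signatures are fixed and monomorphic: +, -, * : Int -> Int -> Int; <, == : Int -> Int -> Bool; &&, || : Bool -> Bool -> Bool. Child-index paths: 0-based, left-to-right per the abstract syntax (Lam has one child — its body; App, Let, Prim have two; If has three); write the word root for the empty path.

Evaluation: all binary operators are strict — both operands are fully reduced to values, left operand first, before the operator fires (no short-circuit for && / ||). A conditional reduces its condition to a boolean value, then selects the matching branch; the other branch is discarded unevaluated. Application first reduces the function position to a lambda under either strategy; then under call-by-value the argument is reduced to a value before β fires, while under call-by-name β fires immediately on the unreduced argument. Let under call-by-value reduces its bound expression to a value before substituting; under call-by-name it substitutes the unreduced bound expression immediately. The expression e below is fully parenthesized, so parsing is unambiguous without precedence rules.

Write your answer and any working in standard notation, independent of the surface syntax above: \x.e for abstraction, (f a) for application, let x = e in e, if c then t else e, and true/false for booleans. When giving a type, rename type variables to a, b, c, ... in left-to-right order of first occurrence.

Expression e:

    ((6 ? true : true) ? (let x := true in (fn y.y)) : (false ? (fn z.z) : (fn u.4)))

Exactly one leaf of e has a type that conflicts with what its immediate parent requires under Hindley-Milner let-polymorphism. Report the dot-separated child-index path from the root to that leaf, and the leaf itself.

Trace:
  unify Int ~ Bool
  FAIL: mismatch Int ~ Bool

Answer: 0.0 : 6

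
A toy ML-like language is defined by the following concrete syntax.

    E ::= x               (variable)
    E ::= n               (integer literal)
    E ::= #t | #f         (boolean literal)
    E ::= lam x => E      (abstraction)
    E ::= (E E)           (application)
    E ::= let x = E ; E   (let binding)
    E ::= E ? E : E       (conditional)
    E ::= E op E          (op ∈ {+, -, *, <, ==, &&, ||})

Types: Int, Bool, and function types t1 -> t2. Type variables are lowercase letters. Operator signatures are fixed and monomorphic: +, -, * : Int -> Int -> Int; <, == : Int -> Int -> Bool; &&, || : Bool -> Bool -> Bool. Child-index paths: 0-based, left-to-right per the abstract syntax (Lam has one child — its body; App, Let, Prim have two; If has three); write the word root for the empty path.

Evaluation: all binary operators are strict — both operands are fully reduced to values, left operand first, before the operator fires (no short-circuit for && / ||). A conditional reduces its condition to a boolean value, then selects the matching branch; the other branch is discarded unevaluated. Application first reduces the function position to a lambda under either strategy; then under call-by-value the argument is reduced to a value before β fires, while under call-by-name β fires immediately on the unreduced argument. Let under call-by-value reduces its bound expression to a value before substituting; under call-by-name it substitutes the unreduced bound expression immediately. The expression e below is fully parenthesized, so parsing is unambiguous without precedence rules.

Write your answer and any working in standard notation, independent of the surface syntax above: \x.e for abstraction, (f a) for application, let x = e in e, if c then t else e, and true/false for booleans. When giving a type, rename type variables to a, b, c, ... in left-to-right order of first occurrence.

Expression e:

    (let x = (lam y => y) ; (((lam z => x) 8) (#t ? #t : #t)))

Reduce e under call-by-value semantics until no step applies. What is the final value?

Answer: true

Derivation:
step 0: (let x = (\y.y) in (((\z.x) 8) (if true then true else true)))
step 1: [let@root] (((\z.(\y.y)) 8) (if true then true else true))
step 2: [beta@0] ((\y.y) (if true then true else true))
step 3: [if@1] ((\y.y) true)
step 4: [beta@root] true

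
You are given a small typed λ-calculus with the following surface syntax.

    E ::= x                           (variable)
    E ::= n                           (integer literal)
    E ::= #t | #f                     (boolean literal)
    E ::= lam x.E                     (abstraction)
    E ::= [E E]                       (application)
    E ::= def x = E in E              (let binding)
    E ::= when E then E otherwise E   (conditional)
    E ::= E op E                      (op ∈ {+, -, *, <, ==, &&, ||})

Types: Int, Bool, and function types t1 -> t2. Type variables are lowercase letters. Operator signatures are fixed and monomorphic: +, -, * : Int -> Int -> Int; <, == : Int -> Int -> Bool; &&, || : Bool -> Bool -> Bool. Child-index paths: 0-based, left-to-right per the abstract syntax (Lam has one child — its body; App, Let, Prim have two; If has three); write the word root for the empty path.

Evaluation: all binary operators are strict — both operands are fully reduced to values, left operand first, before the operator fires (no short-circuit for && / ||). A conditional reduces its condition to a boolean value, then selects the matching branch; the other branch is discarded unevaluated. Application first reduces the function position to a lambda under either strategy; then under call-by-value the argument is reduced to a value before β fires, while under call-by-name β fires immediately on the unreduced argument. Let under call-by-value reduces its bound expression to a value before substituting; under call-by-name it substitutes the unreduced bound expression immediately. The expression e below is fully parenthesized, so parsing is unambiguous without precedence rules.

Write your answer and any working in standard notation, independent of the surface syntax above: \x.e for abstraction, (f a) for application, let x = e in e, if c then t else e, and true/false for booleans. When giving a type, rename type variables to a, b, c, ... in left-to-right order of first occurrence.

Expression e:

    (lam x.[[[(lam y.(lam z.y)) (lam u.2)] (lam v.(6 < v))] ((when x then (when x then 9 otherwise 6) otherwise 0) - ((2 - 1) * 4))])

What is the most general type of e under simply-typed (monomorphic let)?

Answer: Bool -> Int

Working:
y : b
\z._ : c -> b
\y._ : b -> c -> b
\u._ : d -> Int
  unify b -> c -> b ~ (d -> Int) -> e
  unify b ~ d -> Int
  unify c -> d -> Int ~ e
_ _ : c -> d -> Int
  unify Int ~ Int
v : f
  unify f ~ Int
\v._ : Int -> Bool
  unify c -> d -> Int ~ (Int -> Bool) -> g
  unify c ~ Int -> Bool
  unify d -> Int ~ g
_ _ : d -> Int
x : a
  unify a ~ Bool
x : Bool
  unify Bool ~ Bool
  unify Int ~ Int
  unify Int ~ Int
  unify Int ~ Int
  unify Int ~ Int
  unify Int ~ Int
  unify Int ~ Int
  unify Int ~ Int
  unify Int ~ Int
  unify d -> Int ~ Int -> h
  unify d ~ Int
  unify Int ~ h
_ _ : Int
\x._ : Bool -> Int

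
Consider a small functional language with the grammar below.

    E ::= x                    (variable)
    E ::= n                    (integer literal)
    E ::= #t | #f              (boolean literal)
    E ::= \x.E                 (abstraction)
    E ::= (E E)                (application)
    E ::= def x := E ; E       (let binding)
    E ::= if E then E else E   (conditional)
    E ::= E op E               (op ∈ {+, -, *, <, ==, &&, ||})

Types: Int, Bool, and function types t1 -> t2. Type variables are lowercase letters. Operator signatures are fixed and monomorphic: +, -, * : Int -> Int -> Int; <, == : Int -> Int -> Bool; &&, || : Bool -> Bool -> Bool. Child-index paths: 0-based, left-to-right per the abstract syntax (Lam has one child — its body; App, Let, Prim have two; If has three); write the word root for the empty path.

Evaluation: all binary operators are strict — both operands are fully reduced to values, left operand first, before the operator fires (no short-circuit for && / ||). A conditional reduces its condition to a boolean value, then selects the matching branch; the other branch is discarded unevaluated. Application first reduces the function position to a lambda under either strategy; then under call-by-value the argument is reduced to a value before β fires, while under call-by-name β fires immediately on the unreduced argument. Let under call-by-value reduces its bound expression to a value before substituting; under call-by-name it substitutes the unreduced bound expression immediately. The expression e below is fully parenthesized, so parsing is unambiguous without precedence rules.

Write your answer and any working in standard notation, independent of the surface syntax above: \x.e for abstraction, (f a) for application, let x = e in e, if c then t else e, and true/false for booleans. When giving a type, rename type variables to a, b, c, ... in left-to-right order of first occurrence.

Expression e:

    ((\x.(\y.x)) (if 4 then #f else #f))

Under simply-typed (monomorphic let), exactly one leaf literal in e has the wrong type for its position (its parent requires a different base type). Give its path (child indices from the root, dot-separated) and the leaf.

Answer: 1.0 : 4

Working:
x : a
\y._ : b -> a
\x._ : a -> b -> a
  unify Int ~ Bool
  FAIL: mismatch Int ~ Bool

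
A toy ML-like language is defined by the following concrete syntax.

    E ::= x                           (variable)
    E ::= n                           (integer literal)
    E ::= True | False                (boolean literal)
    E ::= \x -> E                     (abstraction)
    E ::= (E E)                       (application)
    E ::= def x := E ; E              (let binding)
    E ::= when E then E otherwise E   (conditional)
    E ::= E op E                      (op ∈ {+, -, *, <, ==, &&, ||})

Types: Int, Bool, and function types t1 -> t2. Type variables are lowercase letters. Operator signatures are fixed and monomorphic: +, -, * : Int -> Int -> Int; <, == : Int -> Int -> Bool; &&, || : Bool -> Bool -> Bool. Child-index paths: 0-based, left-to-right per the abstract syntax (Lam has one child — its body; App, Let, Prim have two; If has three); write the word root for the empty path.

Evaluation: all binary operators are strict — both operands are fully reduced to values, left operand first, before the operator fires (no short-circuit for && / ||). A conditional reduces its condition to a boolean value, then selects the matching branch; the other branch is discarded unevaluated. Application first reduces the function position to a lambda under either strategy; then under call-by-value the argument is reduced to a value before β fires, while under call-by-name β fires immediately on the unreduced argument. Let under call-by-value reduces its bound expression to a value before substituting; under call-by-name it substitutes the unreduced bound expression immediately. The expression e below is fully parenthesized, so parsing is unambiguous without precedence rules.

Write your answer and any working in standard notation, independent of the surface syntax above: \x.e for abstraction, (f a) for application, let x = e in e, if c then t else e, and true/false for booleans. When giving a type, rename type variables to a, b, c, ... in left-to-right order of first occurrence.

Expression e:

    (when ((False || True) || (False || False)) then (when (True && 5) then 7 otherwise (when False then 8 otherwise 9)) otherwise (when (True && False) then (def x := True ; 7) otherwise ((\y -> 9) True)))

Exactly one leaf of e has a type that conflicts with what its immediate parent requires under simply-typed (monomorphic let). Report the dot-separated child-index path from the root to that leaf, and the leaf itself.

Answer: 1.0.1 : 5

Trace:
  unify Bool ~ Bool
  unify Bool ~ Bool
  unify Bool ~ Bool
  unify Bool ~ Bool
  unify Bool ~ Bool
  unify Bool ~ Bool
  unify Bool ~ Bool
  unify Bool ~ Bool
  unify Int ~ Bool
  FAIL: mismatch Int ~ Bool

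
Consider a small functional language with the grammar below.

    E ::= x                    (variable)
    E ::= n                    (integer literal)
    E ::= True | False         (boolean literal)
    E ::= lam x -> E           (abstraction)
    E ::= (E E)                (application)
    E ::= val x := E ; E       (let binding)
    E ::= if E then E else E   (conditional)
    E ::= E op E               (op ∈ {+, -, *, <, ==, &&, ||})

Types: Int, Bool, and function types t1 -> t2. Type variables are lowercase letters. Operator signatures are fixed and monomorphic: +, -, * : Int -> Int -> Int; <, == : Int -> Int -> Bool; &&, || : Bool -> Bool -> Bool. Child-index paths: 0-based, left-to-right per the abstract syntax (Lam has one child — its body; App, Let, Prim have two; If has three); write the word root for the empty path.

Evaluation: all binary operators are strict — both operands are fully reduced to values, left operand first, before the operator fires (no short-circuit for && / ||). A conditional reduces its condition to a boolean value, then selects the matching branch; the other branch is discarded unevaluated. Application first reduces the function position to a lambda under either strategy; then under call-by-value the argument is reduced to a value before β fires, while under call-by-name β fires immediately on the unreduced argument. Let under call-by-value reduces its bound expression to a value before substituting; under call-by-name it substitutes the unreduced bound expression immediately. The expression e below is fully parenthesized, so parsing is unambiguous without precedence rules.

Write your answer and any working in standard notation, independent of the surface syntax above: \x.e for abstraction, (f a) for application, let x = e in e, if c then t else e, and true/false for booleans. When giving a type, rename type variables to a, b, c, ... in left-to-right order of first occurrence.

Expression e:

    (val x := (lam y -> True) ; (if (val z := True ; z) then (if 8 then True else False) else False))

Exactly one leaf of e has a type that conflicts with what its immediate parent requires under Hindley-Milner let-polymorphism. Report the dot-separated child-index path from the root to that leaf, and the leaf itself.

Answer: 1.1.0 : 8

Derivation:
\y._ : a -> Bool
let x : forall. a -> Bool
let z : Bool
z : Bool
  unify Bool ~ Bool
  unify Int ~ Bool
  FAIL: mismatch Int ~ Bool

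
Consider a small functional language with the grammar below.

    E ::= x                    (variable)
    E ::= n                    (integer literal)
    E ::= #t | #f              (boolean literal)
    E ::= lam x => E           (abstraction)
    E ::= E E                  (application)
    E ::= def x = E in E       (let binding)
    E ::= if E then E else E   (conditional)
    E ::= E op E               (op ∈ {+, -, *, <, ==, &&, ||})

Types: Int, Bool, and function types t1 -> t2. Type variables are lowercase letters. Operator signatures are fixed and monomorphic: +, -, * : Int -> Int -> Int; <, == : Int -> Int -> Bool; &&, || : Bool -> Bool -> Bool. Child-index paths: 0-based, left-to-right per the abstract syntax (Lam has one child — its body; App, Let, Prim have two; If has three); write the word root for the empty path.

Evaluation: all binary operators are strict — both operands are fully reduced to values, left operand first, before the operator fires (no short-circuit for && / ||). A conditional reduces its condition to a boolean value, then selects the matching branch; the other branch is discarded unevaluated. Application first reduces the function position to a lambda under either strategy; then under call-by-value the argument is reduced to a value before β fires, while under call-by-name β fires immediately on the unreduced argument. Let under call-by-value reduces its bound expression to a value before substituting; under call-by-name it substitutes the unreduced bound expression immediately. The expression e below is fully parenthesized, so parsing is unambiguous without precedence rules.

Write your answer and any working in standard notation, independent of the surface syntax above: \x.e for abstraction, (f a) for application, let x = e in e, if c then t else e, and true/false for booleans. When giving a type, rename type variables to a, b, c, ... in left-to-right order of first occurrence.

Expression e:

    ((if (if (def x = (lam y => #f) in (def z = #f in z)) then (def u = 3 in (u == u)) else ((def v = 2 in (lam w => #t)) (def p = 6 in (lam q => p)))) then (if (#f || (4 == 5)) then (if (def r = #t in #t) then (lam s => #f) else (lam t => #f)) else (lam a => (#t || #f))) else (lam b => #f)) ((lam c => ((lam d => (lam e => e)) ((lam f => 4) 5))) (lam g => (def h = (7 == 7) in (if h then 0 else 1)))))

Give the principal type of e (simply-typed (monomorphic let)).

Trace:
\y._ : a -> Bool
let x : a -> Bool
let z : Bool
z : Bool
  unify Bool ~ Bool
let u : Int
u : Int
  unify Int ~ Int
u : Int
  unify Int ~ Int
let v : Int
\w._ : b -> Bool
let p : Int
p : Int
\q._ : c -> Int
  unify b -> Bool ~ (c -> Int) -> d
  unify b ~ c -> Int
  unify Bool ~ d
_ _ : Bool
  unify Bool ~ Bool
  unify Bool ~ Bool
  unify Bool ~ Bool
  unify Int ~ Int
  unify Int ~ Int
  unify Bool ~ Bool
  unify Bool ~ Bool
let r : Bool
  unify Bool ~ Bool
\s._ : e -> Bool
\t._ : f -> Bool
  unify e -> Bool ~ f -> Bool
  unify e ~ f
  unify Bool ~ Bool
  unify Bool ~ Bool
  unify Bool ~ Bool
\a._ : g -> Bool
  unify f -> Bool ~ g -> Bool
  unify f ~ g
  unify Bool ~ Bool
\b._ : h -> Bool
  unify g -> Bool ~ h -> Bool
  unify g ~ h
  unify Bool ~ Bool
e : k
\e._ : k -> k
\d._ : j -> k -> k
\f._ : l -> Int
  unify l -> Int ~ Int -> m
  unify l ~ Int
  unify Int ~ m
_ _ : Int
  unify j -> k -> k ~ Int -> n
  unify j ~ Int
  unify k -> k ~ n
_ _ : k -> k
\c._ : i -> k -> k
  unify Int ~ Int
  unify Int ~ Int
let h : Bool
h : Bool
  unify Bool ~ Bool
  unify Int ~ Int
\g._ : o -> Int
  unify i -> k -> k ~ (o -> Int) -> p
  unify i ~ o -> Int
  unify k -> k ~ p
_ _ : k -> k
  unify h -> Bool ~ (k -> k) -> q
  unify h ~ k -> k
  unify Bool ~ q
_ _ : Bool

Answer: Bool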